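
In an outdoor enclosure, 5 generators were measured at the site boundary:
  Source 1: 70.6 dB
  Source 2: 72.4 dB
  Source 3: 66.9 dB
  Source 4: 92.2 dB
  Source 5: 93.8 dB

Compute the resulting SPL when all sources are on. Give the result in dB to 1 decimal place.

Σ 10^(Lᵢ/10) = 4.092e+09.
Combined level = 10 log₁₀(4.092e+09) = 96.1 dB.

96.1 dB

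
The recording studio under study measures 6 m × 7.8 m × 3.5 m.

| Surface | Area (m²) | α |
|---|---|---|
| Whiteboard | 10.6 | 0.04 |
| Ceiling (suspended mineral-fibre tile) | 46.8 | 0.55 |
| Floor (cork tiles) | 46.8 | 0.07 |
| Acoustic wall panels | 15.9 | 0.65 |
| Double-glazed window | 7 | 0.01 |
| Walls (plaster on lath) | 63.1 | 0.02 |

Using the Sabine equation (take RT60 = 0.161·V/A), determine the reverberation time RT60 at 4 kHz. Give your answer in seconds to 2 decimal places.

0.64 s

A = Σ Sᵢαᵢ = 10.6×0.04 + 46.8×0.55 + 46.8×0.07 + 15.9×0.65 + 7×0.01 + 63.1×0.02 = 41.107 sabins.
Volume V = 6 × 7.8 × 3.5 = 163.8 m³.
T = 0.161 V/A = 0.161·163.8/41.107 = 0.64 s.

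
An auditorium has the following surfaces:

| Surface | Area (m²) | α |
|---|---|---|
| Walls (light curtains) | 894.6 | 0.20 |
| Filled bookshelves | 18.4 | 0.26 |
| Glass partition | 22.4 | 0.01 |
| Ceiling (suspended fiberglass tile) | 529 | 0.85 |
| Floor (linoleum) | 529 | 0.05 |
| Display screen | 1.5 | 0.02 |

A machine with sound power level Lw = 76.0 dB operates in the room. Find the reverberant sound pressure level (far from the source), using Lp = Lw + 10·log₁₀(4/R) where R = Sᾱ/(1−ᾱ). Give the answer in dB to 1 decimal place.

A = 660.058 sabins; S = 1994.9 m².
ᾱ = 660.058/1994.9 = 0.3309; R = Sᾱ/(1−ᾱ) = 660.058/(1−0.3309) = 986.486 m².
Lp = 76.0 + 10·log₁₀(4/986.486) = 76.0 + (-23.92) = 52.1 dB.

52.1 dB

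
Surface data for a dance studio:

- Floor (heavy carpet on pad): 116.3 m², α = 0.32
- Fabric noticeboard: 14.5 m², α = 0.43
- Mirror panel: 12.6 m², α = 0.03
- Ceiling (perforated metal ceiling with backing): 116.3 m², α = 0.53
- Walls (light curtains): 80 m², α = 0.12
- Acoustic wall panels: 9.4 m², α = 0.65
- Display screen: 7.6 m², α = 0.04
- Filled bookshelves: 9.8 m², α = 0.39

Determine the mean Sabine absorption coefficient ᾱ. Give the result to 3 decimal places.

S = Σ Sᵢ = 116.3 + 14.5 + 12.6 + 116.3 + 80 + 9.4 + 7.6 + 9.8 = 366.5 m².
Weighted sum Σ Sα = 125.304.
ᾱ = 125.304 / 366.5 = 0.342.

0.342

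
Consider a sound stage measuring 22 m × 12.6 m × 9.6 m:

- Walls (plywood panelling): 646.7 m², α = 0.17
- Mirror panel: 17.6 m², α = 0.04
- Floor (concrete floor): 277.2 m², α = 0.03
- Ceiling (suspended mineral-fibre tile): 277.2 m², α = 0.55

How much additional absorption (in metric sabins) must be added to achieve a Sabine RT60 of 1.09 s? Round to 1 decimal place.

121.6 sabins

Total absorption A₁ = 646.7×0.17 + 17.6×0.04 + 277.2×0.03 + 277.2×0.55
  = 109.939 + 0.704 + 8.316 + 152.460 = 271.419 m² sabins.
For T = 1.09 s, need A₂ = 0.161·V/T = 0.161·2661.12/1.09 = 393.065 sabins.
Shortfall: 393.065 − 271.419 = 121.6 sabins.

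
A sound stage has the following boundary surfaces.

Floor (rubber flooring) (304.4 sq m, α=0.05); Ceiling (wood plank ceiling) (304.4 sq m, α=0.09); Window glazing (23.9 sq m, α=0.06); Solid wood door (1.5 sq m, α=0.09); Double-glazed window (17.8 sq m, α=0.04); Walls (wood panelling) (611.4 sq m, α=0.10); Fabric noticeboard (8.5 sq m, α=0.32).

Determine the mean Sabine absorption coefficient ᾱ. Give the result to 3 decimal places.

0.086

S = Σ Sᵢ = 304.4 + 304.4 + 23.9 + 1.5 + 17.8 + 611.4 + 8.5 = 1271.9 sq m.
Σ(Sᵢαᵢ) = 304.4·0.05 + 304.4·0.09 + 23.9·0.06 + 1.5·0.09 + 17.8·0.04 + 611.4·0.10 + 8.5·0.32 = 108.757.
ᾱ = A/S = 0.086.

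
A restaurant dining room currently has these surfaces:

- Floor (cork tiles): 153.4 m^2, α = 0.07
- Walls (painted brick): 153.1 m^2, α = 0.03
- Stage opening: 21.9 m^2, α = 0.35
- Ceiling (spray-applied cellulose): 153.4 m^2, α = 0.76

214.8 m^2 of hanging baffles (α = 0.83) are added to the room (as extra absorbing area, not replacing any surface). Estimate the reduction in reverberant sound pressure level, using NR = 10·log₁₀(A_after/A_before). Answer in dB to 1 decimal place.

Summing Sᵢαᵢ: 10.738 + 4.593 + 7.665 + 116.584 → A_before = 139.580 sabins.
Added absorption = 214.8 × 0.83 = 178.284 sabins.
A_after = 139.580 + 178.284 = 317.864 sabins.
Reduction = 10 log₁₀(A_after/A_before) = 10 log₁₀(2.2773) = 3.6 dB.

3.6 dB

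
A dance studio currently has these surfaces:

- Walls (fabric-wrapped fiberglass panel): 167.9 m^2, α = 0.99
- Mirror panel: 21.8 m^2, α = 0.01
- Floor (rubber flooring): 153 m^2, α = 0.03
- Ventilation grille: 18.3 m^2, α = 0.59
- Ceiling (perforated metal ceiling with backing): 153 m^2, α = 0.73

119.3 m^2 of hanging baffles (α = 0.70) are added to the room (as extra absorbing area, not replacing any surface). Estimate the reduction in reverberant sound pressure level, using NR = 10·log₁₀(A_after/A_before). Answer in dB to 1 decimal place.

Summing Sᵢαᵢ: 166.221 + 0.218 + 4.590 + 10.797 + 111.690 → A_before = 293.516 sabins.
Treatment contributes 119.3·0.70 = 83.510 sabins.
New total A_after = 377.026 sabins.
NR = 10·log₁₀(377.026/293.516) = 1.1 dB.

1.1 dB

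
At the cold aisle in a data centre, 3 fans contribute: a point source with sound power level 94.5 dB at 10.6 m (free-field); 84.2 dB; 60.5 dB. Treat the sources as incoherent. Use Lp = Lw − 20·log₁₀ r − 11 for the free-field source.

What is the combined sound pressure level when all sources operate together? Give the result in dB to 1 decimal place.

Source at 10.6 m: Lp = 94.5 − 20·log₁₀(10.6) − 11 = 63.0 dB.
Σ 10^(Lᵢ/10) = 2.661e+08.
Combined level = 10 log₁₀(2.661e+08) = 84.3 dB.

84.3 dB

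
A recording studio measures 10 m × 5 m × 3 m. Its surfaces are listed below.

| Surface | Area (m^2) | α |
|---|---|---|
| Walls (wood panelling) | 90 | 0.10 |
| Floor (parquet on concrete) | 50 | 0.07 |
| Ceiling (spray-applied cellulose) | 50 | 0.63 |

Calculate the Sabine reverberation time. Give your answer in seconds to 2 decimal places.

0.55 seconds

Summing Sᵢαᵢ: 9.000 + 3.500 + 31.500 → A = 44.000 sabins.
Volume V = 10 × 5 × 3 = 150 m³.
Sabine: RT60 = 0.161 × 150 / 44.000 = 0.55 s.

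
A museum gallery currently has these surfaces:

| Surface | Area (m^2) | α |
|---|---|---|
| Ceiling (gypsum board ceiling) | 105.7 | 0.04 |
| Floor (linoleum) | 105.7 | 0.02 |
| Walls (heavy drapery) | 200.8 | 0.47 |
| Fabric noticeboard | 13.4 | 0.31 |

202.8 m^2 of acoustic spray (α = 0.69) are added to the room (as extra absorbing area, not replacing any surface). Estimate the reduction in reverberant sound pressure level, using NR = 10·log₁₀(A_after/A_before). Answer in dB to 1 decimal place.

A_before = Σ Sᵢαᵢ = 105.7*0.04 + 105.7*0.02 + 200.8*0.47 + 13.4*0.31 = 104.872 sabins.
Added absorption = 202.8 × 0.69 = 139.932 sabins.
New total A_after = 244.804 sabins.
Reduction = 10 log₁₀(A_after/A_before) = 10 log₁₀(2.3343) = 3.7 dB.

3.7 dB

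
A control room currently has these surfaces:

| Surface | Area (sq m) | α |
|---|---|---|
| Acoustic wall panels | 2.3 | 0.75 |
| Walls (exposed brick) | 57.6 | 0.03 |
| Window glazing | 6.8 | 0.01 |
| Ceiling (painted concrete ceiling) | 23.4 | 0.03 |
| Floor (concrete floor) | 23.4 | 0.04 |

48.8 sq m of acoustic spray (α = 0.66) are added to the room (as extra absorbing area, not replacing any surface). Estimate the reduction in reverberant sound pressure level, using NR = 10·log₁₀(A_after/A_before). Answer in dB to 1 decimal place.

Total absorption A_before = 2.3*0.75 + 57.6*0.03 + 6.8*0.01 + 23.4*0.03 + 23.4*0.04
  = 1.725 + 1.728 + 0.068 + 0.702 + 0.936 = 5.159 sq m sabins.
Treatment contributes 48.8·0.66 = 32.208 sabins.
A_after = 5.159 + 32.208 = 37.367 sabins.
NR = 10·log₁₀(37.367/5.159) = 8.6 dB.

8.6 dB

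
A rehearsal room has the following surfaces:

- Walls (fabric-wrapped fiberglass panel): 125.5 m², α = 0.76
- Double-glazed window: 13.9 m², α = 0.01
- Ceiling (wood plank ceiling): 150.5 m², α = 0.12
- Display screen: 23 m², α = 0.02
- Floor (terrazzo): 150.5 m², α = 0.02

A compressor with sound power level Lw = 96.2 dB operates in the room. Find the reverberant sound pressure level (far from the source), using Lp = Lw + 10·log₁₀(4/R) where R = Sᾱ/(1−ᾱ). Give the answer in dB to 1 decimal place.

A = 117.049 sabins; S = 463.4 m².
ᾱ = 0.2526, so room constant R = A/(1−ᾱ) = 156.608 m².
Lp = 96.2 + 10·log₁₀(4/156.608) = 96.2 + (-15.93) = 80.3 dB.

80.3 dB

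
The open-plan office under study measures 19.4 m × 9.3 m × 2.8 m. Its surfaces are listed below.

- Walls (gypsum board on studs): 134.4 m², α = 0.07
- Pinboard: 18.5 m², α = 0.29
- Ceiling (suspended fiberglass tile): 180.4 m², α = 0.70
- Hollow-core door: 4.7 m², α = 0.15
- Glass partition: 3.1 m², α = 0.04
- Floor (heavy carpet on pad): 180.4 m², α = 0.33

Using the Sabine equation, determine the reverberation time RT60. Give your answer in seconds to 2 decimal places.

0.40 s

Total absorption A = 134.4×0.07 + 18.5×0.29 + 180.4×0.70 + 4.7×0.15 + 3.1×0.04 + 180.4×0.33
  = 9.408 + 5.365 + 126.280 + 0.705 + 0.124 + 59.532 = 201.414 m² sabins.
Room volume: 505.176 m³.
T = 0.161 V/A = 0.161·505.176/201.414 = 0.40 s.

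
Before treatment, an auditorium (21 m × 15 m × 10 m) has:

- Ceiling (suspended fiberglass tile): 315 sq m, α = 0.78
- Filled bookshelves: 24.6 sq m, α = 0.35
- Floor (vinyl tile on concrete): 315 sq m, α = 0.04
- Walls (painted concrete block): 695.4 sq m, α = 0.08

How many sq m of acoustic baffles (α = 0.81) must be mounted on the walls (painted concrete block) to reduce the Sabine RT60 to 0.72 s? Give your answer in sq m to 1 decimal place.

523.1

Total absorption A₁ = 315·0.78 + 24.6·0.35 + 315·0.04 + 695.4·0.08
  = 245.700 + 8.610 + 12.600 + 55.632 = 322.542 sq m sabins.
V = 3150 m³. Target absorption A₂ = 0.161 × 3150 / 0.72 = 704.375 sabins.
ΔA needed = 704.375 − 322.542 = 381.833 sabins.
Each sq m of panel replacing the walls (painted concrete block) adds (0.81 − 0.08) = 0.73 sabins.
Area = ΔA/Δα = 381.833/0.73 = 523.1 sq m.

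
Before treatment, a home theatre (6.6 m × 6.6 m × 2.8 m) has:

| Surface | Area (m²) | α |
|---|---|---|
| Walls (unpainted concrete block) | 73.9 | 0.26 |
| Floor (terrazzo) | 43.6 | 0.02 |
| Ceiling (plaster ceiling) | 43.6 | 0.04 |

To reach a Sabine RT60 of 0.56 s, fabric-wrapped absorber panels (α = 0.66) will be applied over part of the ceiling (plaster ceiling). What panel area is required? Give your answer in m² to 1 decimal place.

A₁ = Σ Sᵢαᵢ = 73.9*0.26 + 43.6*0.02 + 43.6*0.04 = 21.830 sabins.
V = 121.968 m³. Target absorption A₂ = 0.161 × 121.968 / 0.56 = 35.066 sabins.
ΔA needed = 35.066 − 21.830 = 13.236 sabins.
Net gain per m²: Δα = 0.66 − 0.04 = 0.62.
Panel area = 13.236 / 0.62 = 21.3 m².

21.3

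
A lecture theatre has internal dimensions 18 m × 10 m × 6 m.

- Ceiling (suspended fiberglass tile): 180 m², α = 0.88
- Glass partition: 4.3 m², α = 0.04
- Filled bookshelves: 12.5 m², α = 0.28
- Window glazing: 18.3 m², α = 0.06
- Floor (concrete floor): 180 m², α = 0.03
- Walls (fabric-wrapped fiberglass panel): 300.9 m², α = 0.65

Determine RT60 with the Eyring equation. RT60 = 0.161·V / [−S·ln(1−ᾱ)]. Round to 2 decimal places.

S = Σ Sᵢ = 696.0 m².
Absorption A = 180·0.88 + 4.3·0.04 + 12.5·0.28 + 18.3·0.06 + 180·0.03 + 300.9·0.65 = 364.155 sabins.
ᾱ = 364.155 / 696.0 = 0.5232.
−S·ln(1−ᾱ) = −696.0 × ln(1 − 0.5232) = 515.498.
V = 18 × 10 × 6 = 1080 m³.
T = 0.161·V/[−S·ln(1−ᾱ)] = 0.161·1080/515.498 = 0.34 s.

0.34 seconds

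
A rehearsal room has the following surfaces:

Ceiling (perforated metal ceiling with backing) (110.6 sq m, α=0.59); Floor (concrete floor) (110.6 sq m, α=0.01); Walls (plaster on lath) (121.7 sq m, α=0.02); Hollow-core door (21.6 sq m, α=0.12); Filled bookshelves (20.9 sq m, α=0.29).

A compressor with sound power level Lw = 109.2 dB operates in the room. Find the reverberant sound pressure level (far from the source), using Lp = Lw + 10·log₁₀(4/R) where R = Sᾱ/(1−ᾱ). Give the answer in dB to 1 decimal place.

Σ(Sᵢαᵢ) = 110.6×0.59 + 110.6×0.01 + 121.7×0.02 + 21.6×0.12 + 20.9×0.29 = 77.447; total area S = 385.4 sq m.
ᾱ = 77.447/385.4 = 0.2010; R = Sᾱ/(1−ᾱ) = 77.447/(1−0.2010) = 96.930 sq m.
Lp = Lw + 10 log₁₀(4/R) = 109.2 -13.84 = 95.4 dB.

95.4 dB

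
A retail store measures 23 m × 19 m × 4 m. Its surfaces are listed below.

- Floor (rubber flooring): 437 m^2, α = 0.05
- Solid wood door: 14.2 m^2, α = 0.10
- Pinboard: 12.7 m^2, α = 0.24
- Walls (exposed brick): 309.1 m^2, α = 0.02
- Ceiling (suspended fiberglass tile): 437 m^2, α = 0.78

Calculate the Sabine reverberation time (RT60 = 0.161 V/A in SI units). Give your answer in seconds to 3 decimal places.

0.754 sec

Summing Sᵢαᵢ: 21.850 + 1.420 + 3.048 + 6.182 + 340.860 → A = 373.360 sabins.
Room volume: 1748 m³.
Sabine: RT60 = 0.161 × 1748 / 373.360 = 0.754 s.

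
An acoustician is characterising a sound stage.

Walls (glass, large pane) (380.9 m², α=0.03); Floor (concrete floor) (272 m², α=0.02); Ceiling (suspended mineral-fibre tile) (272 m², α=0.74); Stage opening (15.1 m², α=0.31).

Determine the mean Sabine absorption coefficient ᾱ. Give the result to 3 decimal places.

0.237

Total surface area S = 940.0 m².
Σ(Sᵢαᵢ) = 380.9×0.03 + 272×0.02 + 272×0.74 + 15.1×0.31 = 222.828.
ᾱ = 222.828 / 940.0 = 0.237.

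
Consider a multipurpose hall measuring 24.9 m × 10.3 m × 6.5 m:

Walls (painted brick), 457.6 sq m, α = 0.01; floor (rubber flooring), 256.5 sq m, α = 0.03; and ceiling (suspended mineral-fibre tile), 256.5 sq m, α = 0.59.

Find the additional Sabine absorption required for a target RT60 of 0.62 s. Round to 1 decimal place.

269.3 sabins

Equivalent absorption area: A₁ = 457.6×0.01 + 256.5×0.03 + 256.5×0.59 = 163.606 sq m.
V = 1667.055 m³. Required absorption A₂ = 0.161 × 1667.055 / 0.62 = 432.897 sabins.
ΔA = A₂ − A₁ = 432.897 − 163.606 = 269.3 sabins.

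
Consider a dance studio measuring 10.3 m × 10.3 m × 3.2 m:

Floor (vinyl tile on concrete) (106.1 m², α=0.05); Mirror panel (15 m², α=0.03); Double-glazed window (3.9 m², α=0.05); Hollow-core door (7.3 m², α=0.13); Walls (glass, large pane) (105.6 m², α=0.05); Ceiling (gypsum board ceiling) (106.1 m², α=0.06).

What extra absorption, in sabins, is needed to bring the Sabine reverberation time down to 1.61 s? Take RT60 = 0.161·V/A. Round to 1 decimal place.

Equivalent absorption area: A₁ = 106.1×0.05 + 15×0.03 + 3.9×0.05 + 7.3×0.13 + 105.6×0.05 + 106.1×0.06 = 18.545 m².
Target A₂ = 0.161·339.488/1.61 = 33.949 sabins (V = 339.488 m³).
ΔA = A₂ − A₁ = 33.949 − 18.545 = 15.4 sabins.

15.4 sabins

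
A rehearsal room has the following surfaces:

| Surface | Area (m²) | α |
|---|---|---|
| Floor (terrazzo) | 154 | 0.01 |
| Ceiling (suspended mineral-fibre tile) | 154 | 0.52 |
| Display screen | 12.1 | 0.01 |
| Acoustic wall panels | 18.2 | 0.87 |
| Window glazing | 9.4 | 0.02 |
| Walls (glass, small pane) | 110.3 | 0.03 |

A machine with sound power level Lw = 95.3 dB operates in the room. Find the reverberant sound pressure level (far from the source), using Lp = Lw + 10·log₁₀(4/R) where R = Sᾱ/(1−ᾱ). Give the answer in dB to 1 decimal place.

80.2 dB

Σ(Sᵢαᵢ) = 154×0.01 + 154×0.52 + 12.1×0.01 + 18.2×0.87 + 9.4×0.02 + 110.3×0.03 = 101.072; total area S = 458.0 m².
ᾱ = 0.2207, so room constant R = A/(1−ᾱ) = 129.696 m².
Lp = 95.3 + 10·log₁₀(4/129.696) = 95.3 + (-15.11) = 80.2 dB.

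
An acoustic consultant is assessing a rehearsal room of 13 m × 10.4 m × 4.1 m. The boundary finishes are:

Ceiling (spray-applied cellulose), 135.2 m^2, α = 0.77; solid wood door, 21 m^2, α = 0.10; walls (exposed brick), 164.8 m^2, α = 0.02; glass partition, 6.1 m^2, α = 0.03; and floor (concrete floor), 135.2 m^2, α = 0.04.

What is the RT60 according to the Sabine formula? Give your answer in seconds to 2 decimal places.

Total absorption A = 135.2·0.77 + 21·0.10 + 164.8·0.02 + 6.1·0.03 + 135.2·0.04
  = 104.104 + 2.100 + 3.296 + 0.183 + 5.408 = 115.091 m^2 sabins.
Room volume: 554.32 m³.
T = 0.161 V/A = 0.161·554.32/115.091 = 0.78 s.

0.78 sec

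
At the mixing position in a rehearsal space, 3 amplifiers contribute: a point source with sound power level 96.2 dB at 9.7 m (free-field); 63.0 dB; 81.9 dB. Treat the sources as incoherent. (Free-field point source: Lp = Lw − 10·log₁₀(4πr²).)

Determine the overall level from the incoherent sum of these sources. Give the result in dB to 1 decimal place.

Source at 9.7 m: Lp = 96.2 − 10·log₁₀(4π·9.7²) = 96.2 − 10·log₁₀(1182.370) = 65.5 dB.
Sum in the linear (power) domain: Σ 10^(Lᵢ/10) = 10^(65.5/10) + 10^(63.0/10) + 10^(81.9/10) = 1.604e+08.
Back to dB: 10·log₁₀ Σ = 82.1 dB.

82.1 dB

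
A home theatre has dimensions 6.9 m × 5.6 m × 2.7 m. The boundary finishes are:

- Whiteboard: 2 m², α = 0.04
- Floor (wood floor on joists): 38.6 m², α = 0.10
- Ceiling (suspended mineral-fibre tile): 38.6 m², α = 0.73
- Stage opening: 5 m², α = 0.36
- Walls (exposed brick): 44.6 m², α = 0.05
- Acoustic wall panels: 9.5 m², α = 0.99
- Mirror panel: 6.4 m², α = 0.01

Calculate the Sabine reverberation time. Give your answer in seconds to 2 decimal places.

0.37 s

Total absorption A = 2·0.04 + 38.6·0.10 + 38.6·0.73 + 5·0.36 + 44.6·0.05 + 9.5·0.99 + 6.4·0.01
  = 0.080 + 3.860 + 28.178 + 1.800 + 2.230 + 9.405 + 0.064 = 45.617 m² sabins.
Room volume: 104.328 m³.
RT60 = 0.161 · V / A = 0.161 × 104.328 / 45.617 = 0.37 s.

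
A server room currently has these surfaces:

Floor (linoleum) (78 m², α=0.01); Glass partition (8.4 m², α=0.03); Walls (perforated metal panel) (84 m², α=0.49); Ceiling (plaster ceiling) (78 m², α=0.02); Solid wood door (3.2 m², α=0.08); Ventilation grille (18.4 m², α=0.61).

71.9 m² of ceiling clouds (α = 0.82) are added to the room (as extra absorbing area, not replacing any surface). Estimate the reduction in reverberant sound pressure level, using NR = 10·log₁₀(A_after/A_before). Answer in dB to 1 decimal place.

Equivalent absorption area: A_before = 78×0.01 + 8.4×0.03 + 84×0.49 + 78×0.02 + 3.2×0.08 + 18.4×0.61 = 55.232 m².
Added absorption = 71.9 × 0.82 = 58.958 sabins.
New total A_after = 114.190 sabins.
NR = 10·log₁₀(114.190/55.232) = 3.2 dB.

3.2 dB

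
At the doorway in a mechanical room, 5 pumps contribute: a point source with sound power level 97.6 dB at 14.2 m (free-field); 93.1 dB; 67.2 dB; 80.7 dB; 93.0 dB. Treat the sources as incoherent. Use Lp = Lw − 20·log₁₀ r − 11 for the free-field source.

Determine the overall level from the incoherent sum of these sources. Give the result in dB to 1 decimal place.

Source at 14.2 m: Lp = 97.6 − 20·log₁₀(14.2) − 11 = 63.6 dB.
Sum in the linear (power) domain: Σ 10^(Lᵢ/10) = 10^(63.6/10) + 10^(93.1/10) + 10^(67.2/10) + 10^(80.7/10) + 10^(93.0/10) = 4.162e+09.
Back to dB: 10·log₁₀ Σ = 96.2 dB.

96.2 dB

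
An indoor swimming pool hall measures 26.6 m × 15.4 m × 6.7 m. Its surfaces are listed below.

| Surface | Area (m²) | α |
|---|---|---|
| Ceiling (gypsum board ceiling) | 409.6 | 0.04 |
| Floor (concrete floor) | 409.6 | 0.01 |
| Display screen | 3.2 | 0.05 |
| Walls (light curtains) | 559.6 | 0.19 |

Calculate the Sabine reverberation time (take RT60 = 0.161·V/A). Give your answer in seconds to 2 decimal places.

3.48 s

Summing Sᵢαᵢ: 16.384 + 4.096 + 0.160 + 106.324 → A = 126.964 sabins.
Room volume: 2744.588 m³.
Sabine: RT60 = 0.161 × 2744.588 / 126.964 = 3.48 s.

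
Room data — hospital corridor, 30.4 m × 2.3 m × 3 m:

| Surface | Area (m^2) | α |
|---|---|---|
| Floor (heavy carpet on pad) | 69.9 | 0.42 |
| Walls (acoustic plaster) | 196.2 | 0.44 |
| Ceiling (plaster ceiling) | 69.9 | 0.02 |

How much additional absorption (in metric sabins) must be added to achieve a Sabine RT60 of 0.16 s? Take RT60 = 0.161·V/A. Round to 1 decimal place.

A₁ = Σ Sᵢαᵢ = 69.9·0.42 + 196.2·0.44 + 69.9·0.02 = 117.084 sabins.
For T = 0.16 s, need A₂ = 0.161·V/T = 0.161·209.76/0.16 = 211.071 sabins.
Shortfall: 211.071 − 117.084 = 94.0 sabins.

94.0 sabins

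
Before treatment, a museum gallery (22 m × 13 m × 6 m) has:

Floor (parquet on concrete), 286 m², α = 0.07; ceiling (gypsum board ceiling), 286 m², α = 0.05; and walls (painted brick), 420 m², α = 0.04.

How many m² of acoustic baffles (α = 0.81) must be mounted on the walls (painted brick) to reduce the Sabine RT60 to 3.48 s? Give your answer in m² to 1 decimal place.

36.7

A₁ = Σ Sᵢαᵢ = 286·0.07 + 286·0.05 + 420·0.04 = 51.120 sabins.
Required A₂ = 0.161·1716/3.48 = 79.390 sabins.
Absorption to add: 79.390 − 51.120 = 28.270 sabins.
Net gain per m²: Δα = 0.81 − 0.04 = 0.77.
Area = ΔA/Δα = 28.270/0.77 = 36.7 m².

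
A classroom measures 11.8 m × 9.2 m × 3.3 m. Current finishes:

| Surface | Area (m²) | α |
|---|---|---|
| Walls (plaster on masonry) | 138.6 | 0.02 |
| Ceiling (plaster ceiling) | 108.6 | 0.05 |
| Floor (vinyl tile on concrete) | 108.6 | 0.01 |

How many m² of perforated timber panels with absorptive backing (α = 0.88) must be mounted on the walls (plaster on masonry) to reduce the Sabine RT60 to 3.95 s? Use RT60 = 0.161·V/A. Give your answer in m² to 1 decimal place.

Summing Sᵢαᵢ: 2.772 + 5.430 + 1.086 → A₁ = 9.288 sabins.
Required A₂ = 0.161·358.248/3.95 = 14.602 sabins.
Absorption to add: 14.602 − 9.288 = 5.314 sabins.
Net gain per m²: Δα = 0.88 − 0.02 = 0.86.
Panel area = 5.314 / 0.86 = 6.2 m².

6.2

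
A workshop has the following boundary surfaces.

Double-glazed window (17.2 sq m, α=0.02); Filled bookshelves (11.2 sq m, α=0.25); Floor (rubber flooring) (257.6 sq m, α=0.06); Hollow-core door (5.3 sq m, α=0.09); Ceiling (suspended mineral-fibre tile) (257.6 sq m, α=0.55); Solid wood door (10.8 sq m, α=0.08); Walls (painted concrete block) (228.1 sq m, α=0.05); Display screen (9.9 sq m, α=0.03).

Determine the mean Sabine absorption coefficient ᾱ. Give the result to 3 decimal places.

S = Σ Sᵢ = 17.2 + 11.2 + 257.6 + 5.3 + 257.6 + 10.8 + 228.1 + 9.9 = 797.7 sq m.
Σ(Sᵢαᵢ) = 17.2×0.02 + 11.2×0.25 + 257.6×0.06 + 5.3×0.09 + 257.6×0.55 + 10.8×0.08 + 228.1×0.05 + 9.9×0.03 = 173.323.
ᾱ = A/S = 0.217.

0.217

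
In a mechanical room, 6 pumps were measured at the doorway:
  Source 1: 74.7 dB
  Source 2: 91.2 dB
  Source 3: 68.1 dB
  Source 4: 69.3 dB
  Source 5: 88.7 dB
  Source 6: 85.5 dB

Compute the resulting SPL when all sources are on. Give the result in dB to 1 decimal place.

93.9 dB

Converting to relative power and adding: 10^(74.7/10) + 10^(91.2/10) + 10^(68.1/10) + 10^(69.3/10) + 10^(88.7/10) + 10^(85.5/10) = 2.459e+09.
L_total = 10·log₁₀(2.459e+09) = 93.9 dB.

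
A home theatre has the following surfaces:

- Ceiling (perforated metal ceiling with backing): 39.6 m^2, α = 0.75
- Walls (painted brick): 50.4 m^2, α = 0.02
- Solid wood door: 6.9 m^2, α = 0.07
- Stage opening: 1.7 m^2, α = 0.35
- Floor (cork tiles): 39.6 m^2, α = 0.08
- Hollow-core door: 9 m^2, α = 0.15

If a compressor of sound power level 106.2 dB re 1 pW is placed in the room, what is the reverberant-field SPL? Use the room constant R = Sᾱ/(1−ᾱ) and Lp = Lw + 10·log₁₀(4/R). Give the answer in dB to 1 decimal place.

Σ(Sᵢαᵢ) = 39.6·0.75 + 50.4·0.02 + 6.9·0.07 + 1.7·0.35 + 39.6·0.08 + 9·0.15 = 36.304; total area S = 147.2 m^2.
ᾱ = 0.2466, so room constant R = A/(1−ᾱ) = 48.187 m^2.
Lp = Lw + 10 log₁₀(4/R) = 106.2 -10.81 = 95.4 dB.

95.4 dB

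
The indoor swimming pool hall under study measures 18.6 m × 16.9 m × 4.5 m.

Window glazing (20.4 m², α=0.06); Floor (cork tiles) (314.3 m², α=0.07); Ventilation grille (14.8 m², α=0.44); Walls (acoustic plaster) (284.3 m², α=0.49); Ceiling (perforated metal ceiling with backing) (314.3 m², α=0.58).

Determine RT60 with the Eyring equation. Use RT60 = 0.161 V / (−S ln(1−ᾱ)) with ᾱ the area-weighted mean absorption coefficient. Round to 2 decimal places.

S = Σ Sᵢ = 948.1 m².
Absorption A = 20.4×0.06 + 314.3×0.07 + 14.8×0.44 + 284.3×0.49 + 314.3×0.58 = 351.338 sabins.
ᾱ = 351.338 / 948.1 = 0.3706.
−S·ln(1−ᾱ) = −948.1 × ln(1 − 0.3706) = 438.959.
V = 18.6 × 16.9 × 4.5 = 1414.53 m³.
RT60 = 0.161 × 1414.53 / 438.959 = 0.52 s.

0.52 sec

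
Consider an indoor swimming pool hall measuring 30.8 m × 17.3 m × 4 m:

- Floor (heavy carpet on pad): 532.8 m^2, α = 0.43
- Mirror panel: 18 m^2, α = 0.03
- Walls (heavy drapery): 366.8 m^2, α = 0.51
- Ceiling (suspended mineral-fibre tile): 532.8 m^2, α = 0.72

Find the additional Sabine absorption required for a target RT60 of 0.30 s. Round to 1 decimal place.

Summing Sᵢαᵢ: 229.104 + 0.540 + 187.068 + 383.616 → A₁ = 800.328 sabins.
Target A₂ = 0.161·2131.36/0.30 = 1143.830 sabins (V = 2131.36 m³).
Additional absorption ΔA = 1143.830 − 800.328 = 343.5 sabins.

343.5 sabins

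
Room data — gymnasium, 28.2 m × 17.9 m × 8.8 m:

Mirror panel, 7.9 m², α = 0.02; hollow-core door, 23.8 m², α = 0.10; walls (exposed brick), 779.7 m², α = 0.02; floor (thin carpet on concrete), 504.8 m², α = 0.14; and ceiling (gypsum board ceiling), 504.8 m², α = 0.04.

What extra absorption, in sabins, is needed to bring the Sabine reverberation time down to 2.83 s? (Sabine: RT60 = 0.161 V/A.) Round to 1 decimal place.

143.7 sabins

Equivalent absorption area: A₁ = 7.9×0.02 + 23.8×0.10 + 779.7×0.02 + 504.8×0.14 + 504.8×0.04 = 108.996 m².
For T = 2.83 s, need A₂ = 0.161·V/T = 0.161·4442.064/2.83 = 252.711 sabins.
Additional absorption ΔA = 252.711 − 108.996 = 143.7 sabins.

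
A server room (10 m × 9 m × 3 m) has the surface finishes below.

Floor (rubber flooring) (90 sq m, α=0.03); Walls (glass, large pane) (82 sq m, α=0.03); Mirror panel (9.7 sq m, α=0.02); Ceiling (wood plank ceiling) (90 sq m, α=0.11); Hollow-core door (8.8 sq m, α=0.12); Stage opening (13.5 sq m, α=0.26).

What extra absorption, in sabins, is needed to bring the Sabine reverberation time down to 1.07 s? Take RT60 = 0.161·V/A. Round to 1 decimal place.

20.8 sabins

Equivalent absorption area: A₁ = 90×0.03 + 82×0.03 + 9.7×0.02 + 90×0.11 + 8.8×0.12 + 13.5×0.26 = 19.820 sq m.
Target A₂ = 0.161·270/1.07 = 40.626 sabins (V = 270 m³).
Additional absorption ΔA = 40.626 − 19.820 = 20.8 sabins.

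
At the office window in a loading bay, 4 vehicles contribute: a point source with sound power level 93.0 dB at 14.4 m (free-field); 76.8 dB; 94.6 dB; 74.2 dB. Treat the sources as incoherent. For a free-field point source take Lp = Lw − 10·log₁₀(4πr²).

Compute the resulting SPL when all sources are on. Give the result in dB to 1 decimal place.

94.7 dB

Source at 14.4 m: Lp = 93.0 − 10·log₁₀(4π·14.4²) = 93.0 − 10·log₁₀(2605.763) = 58.8 dB.
Converting to relative power and adding: 10^(58.8/10) + 10^(76.8/10) + 10^(94.6/10) + 10^(74.2/10) = 2.959e+09.
Combined level = 10 log₁₀(2.959e+09) = 94.7 dB.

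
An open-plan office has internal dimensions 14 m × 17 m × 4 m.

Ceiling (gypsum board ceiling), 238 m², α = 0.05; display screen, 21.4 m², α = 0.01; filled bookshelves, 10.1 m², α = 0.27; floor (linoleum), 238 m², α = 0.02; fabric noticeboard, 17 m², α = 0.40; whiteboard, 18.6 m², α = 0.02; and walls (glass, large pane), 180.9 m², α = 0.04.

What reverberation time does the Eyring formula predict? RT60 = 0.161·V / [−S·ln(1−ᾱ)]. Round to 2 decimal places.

S = Σ Sᵢ = 724.0 m².
Absorption A = 238×0.05 + 21.4×0.01 + 10.1×0.27 + 238×0.02 + 17×0.40 + 18.6×0.02 + 180.9×0.04 = 34.009 sabins.
Mean coefficient ᾱ = A/S = 0.0470.
Eyring denominator: −S ln(1−ᾱ) = 34.854.
V = 14 × 17 × 4 = 952 m³.
T = 0.161·V/[−S·ln(1−ᾱ)] = 0.161·952/34.854 = 4.40 s.

4.40 s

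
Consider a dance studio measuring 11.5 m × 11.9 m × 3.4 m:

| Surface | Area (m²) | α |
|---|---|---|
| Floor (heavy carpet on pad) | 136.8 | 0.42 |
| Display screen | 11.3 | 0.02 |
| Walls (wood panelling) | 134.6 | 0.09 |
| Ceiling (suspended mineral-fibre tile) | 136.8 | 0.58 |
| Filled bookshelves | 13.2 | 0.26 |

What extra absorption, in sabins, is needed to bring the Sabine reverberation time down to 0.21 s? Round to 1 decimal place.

204.2 sabins

Total absorption A₁ = 136.8·0.42 + 11.3·0.02 + 134.6·0.09 + 136.8·0.58 + 13.2·0.26
  = 57.456 + 0.226 + 12.114 + 79.344 + 3.432 = 152.572 m² sabins.
Target A₂ = 0.161·465.29/0.21 = 356.722 sabins (V = 465.29 m³).
ΔA = A₂ − A₁ = 356.722 − 152.572 = 204.2 sabins.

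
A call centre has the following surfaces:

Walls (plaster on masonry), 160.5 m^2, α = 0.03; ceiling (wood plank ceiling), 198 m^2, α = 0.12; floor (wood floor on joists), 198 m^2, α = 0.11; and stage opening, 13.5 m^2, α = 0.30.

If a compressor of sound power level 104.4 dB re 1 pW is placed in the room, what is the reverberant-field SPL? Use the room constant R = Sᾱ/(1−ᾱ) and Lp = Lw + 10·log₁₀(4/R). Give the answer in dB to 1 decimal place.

92.6 dB

Σ(Sᵢαᵢ) = 160.5·0.03 + 198·0.12 + 198·0.11 + 13.5·0.30 = 54.405; total area S = 570.0 m^2.
ᾱ = 54.405/570.0 = 0.0954; R = Sᾱ/(1−ᾱ) = 54.405/(1−0.0954) = 60.143 m^2.
Lp = 104.4 + 10·log₁₀(4/60.143) = 104.4 + (-11.77) = 92.6 dB.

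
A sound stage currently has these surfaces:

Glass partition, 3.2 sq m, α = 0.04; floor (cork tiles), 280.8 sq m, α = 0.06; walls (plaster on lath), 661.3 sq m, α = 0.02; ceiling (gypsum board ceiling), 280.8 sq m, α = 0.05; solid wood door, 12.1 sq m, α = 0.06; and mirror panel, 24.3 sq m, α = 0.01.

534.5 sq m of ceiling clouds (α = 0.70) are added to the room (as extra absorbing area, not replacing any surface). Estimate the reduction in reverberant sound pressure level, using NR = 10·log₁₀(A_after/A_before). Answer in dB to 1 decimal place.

A_before = Σ Sᵢαᵢ = 3.2·0.04 + 280.8·0.06 + 661.3·0.02 + 280.8·0.05 + 12.1·0.06 + 24.3·0.01 = 45.211 sabins.
Treatment contributes 534.5·0.70 = 374.150 sabins.
New total A_after = 419.361 sabins.
Reduction = 10 log₁₀(A_after/A_before) = 10 log₁₀(9.2756) = 9.7 dB.

9.7 dB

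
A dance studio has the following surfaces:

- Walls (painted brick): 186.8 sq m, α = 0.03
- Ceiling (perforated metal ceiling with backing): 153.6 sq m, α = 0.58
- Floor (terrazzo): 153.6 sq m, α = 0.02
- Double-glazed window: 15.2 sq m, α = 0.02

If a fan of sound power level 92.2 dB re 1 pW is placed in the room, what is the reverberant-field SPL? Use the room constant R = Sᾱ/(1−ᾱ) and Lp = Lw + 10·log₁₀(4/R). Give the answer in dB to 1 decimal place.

A = 98.068 sabins; S = 509.2 sq m.
ᾱ = 0.1926, so room constant R = A/(1−ᾱ) = 121.461 sq m.
Lp = 92.2 + 10·log₁₀(4/121.461) = 92.2 + (-14.82) = 77.4 dB.

77.4 dB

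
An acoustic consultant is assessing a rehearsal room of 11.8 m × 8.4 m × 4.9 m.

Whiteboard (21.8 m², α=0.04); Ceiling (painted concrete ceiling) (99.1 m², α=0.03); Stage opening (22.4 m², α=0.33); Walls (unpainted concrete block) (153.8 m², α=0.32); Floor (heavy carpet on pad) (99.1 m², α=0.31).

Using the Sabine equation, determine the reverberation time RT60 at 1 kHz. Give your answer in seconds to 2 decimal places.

Total absorption A = 21.8*0.04 + 99.1*0.03 + 22.4*0.33 + 153.8*0.32 + 99.1*0.31
  = 0.872 + 2.973 + 7.392 + 49.216 + 30.721 = 91.174 m² sabins.
Room volume: 485.688 m³.
Sabine: RT60 = 0.161 × 485.688 / 91.174 = 0.86 s.

0.86 sec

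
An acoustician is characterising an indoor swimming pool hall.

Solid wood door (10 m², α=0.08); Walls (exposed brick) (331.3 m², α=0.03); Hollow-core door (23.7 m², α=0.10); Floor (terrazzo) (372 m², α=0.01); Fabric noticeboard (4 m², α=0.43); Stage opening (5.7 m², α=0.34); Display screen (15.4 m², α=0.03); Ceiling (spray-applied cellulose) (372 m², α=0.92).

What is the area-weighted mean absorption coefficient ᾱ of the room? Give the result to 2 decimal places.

Total surface area S = 1134.1 m².
A = 10*0.08 + 331.3*0.03 + 23.7*0.10 + 372*0.01 + 4*0.43 + 5.7*0.34 + 15.4*0.03 + 372*0.92 = 363.189 sabins.
ᾱ = 363.189 / 1134.1 = 0.32.

0.32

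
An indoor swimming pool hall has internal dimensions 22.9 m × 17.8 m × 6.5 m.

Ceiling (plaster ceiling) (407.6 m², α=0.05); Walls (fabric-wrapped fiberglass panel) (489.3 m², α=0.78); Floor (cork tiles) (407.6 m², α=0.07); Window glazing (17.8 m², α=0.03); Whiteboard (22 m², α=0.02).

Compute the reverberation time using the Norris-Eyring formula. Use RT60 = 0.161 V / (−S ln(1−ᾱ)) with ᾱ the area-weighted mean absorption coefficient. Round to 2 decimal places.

0.82 sec

S = Σ Sᵢ = 1344.3 m².
Σ(Sᵢαᵢ) = 407.6·0.05 + 489.3·0.78 + 407.6·0.07 + 17.8·0.03 + 22·0.02 = 431.540.
Mean coefficient ᾱ = A/S = 0.3210.
−S·ln(1−ᾱ) = −1344.3 × ln(1 − 0.3210) = 520.424.
V = 22.9 × 17.8 × 6.5 = 2649.53 m³.
T = 0.161·V/[−S·ln(1−ᾱ)] = 0.161·2649.53/520.424 = 0.82 s.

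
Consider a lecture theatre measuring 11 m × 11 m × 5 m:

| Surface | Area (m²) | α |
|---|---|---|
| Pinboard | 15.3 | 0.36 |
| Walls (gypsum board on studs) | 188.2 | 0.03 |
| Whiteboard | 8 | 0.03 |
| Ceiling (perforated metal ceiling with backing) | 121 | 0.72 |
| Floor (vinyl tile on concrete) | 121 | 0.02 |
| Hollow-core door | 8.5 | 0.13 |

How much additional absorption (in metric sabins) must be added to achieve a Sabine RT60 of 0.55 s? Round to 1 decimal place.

Equivalent absorption area: A₁ = 15.3·0.36 + 188.2·0.03 + 8·0.03 + 121·0.72 + 121·0.02 + 8.5·0.13 = 102.039 m².
V = 605 m³. Required absorption A₂ = 0.161 × 605 / 0.55 = 177.100 sabins.
Shortfall: 177.100 − 102.039 = 75.1 sabins.

75.1 sabins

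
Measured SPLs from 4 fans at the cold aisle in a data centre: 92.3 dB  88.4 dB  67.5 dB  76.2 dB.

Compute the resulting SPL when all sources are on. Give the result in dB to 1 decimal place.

93.9 dB

Converting to relative power and adding: 10^(92.3/10) + 10^(88.4/10) + 10^(67.5/10) + 10^(76.2/10) = 2.437e+09.
Combined level = 10 log₁₀(2.437e+09) = 93.9 dB.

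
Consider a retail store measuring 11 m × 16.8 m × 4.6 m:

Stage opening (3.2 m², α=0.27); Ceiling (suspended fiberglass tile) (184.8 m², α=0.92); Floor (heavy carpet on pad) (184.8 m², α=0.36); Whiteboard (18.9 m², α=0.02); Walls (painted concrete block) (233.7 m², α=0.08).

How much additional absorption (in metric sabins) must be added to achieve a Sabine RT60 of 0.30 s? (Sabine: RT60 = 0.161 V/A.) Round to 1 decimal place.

199.7 sabins

Summing Sᵢαᵢ: 0.864 + 170.016 + 66.528 + 0.378 + 18.696 → A₁ = 256.482 sabins.
Target A₂ = 0.161·850.08/0.30 = 456.210 sabins (V = 850.08 m³).
Shortfall: 456.210 − 256.482 = 199.7 sabins.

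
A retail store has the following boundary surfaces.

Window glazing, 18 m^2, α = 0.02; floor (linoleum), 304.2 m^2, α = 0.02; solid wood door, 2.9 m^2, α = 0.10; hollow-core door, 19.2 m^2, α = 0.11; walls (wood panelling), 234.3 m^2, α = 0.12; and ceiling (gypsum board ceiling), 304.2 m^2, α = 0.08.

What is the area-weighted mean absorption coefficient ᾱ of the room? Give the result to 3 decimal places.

Total surface area S = 882.8 m^2.
Weighted sum Σ Sα = 61.298.
ᾱ = A/S = 0.069.

0.069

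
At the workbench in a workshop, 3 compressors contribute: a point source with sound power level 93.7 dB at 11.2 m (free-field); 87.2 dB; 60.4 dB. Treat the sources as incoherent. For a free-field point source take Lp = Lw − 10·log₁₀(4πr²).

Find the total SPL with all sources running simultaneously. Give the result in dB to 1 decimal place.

87.2 dB

Source at 11.2 m: Lp = 93.7 − 10·log₁₀(4π·11.2²) = 93.7 − 10·log₁₀(1576.326) = 61.7 dB.
Sum in the linear (power) domain: Σ 10^(Lᵢ/10) = 10^(61.7/10) + 10^(87.2/10) + 10^(60.4/10) = 5.274e+08.
Combined level = 10 log₁₀(5.274e+08) = 87.2 dB.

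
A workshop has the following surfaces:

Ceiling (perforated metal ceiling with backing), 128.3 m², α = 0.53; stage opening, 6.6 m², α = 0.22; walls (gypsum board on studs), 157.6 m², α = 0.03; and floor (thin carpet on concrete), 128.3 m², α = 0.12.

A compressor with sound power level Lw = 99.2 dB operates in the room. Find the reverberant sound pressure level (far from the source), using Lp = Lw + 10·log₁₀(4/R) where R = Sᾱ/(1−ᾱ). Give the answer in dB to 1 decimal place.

Σ(Sᵢαᵢ) = 128.3×0.53 + 6.6×0.22 + 157.6×0.03 + 128.3×0.12 = 89.575; total area S = 420.8 m².
ᾱ = 89.575/420.8 = 0.2129; R = Sᾱ/(1−ᾱ) = 89.575/(1−0.2129) = 113.804 m².
Lp = Lw + 10 log₁₀(4/R) = 99.2 -14.54 = 84.7 dB.

84.7 dB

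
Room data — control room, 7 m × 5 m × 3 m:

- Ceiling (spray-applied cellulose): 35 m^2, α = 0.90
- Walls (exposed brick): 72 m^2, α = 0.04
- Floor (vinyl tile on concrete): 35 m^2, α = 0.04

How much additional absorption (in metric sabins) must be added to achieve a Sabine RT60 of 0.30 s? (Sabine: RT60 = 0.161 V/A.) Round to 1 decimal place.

20.6 sabins

Summing Sᵢαᵢ: 31.500 + 2.880 + 1.400 → A₁ = 35.780 sabins.
For T = 0.30 s, need A₂ = 0.161·V/T = 0.161·105/0.30 = 56.350 sabins.
ΔA = A₂ − A₁ = 56.350 − 35.780 = 20.6 sabins.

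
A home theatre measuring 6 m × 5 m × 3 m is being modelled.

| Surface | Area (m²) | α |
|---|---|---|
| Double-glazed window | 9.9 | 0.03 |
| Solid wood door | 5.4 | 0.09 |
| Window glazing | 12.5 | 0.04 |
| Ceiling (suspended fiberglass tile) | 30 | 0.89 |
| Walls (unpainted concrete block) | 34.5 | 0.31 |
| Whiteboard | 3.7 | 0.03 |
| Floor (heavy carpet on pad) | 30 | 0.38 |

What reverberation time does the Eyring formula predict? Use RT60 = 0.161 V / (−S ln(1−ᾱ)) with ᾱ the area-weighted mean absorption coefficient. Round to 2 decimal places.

Total surface area S = 9.9 + 5.4 + 12.5 + 30 + 34.5 + 3.7 + 30 = 126.0 m².
Absorption A = 9.9×0.03 + 5.4×0.09 + 12.5×0.04 + 30×0.89 + 34.5×0.31 + 3.7×0.03 + 30×0.38 = 50.189 sabins.
ᾱ = 50.189 / 126.0 = 0.3983.
Eyring denominator: −S ln(1−ᾱ) = 64.008.
V = 6 × 5 × 3 = 90 m³.
T = 0.161·V/[−S·ln(1−ᾱ)] = 0.161·90/64.008 = 0.23 s.

0.23 s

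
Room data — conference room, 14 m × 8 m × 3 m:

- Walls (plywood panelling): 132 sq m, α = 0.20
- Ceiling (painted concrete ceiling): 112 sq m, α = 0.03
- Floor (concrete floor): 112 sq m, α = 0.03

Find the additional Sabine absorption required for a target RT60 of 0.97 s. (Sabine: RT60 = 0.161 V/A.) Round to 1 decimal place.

Total absorption A₁ = 132×0.20 + 112×0.03 + 112×0.03
  = 26.400 + 3.360 + 3.360 = 33.120 sq m sabins.
For T = 0.97 s, need A₂ = 0.161·V/T = 0.161·336/0.97 = 55.769 sabins.
ΔA = A₂ − A₁ = 55.769 − 33.120 = 22.6 sabins.

22.6 sabins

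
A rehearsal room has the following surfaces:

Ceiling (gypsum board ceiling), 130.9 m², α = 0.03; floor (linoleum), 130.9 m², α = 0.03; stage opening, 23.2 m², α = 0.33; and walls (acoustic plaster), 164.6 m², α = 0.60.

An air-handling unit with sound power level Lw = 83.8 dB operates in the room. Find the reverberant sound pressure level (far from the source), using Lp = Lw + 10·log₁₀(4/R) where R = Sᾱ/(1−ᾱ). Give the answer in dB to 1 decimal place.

Σ(Sᵢαᵢ) = 130.9·0.03 + 130.9·0.03 + 23.2·0.33 + 164.6·0.60 = 114.270; total area S = 449.6 m².
ᾱ = 0.2542, so room constant R = A/(1−ᾱ) = 153.218 m².
Lp = Lw + 10 log₁₀(4/R) = 83.8 -15.83 = 68.0 dB.

68.0 dB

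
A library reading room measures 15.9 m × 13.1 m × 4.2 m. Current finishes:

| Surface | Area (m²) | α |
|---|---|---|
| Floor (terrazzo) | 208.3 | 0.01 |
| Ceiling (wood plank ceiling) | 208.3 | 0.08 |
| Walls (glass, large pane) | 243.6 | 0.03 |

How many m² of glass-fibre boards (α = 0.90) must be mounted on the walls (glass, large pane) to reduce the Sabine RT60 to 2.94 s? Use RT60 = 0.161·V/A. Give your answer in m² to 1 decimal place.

25.1

Summing Sᵢαᵢ: 2.083 + 16.664 + 7.308 → A₁ = 26.055 sabins.
V = 874.818 m³. Target absorption A₂ = 0.161 × 874.818 / 2.94 = 47.907 sabins.
Absorption to add: 47.907 − 26.055 = 21.852 sabins.
Net gain per m²: Δα = 0.90 − 0.03 = 0.87.
Panel area = 21.852 / 0.87 = 25.1 m².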